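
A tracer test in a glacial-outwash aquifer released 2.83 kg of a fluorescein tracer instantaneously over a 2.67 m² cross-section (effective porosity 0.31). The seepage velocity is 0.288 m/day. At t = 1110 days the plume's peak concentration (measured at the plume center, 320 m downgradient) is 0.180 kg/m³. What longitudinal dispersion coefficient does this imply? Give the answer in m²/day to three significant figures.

At the plume center C_max = M/(n_e·A·√(4πDt)), so D = M²/(4πt·(n_e·A·C_max)²).
n_e·A·C_max = 0.31 × 2.67 × 0.180 = 0.1490 kg/m.
D = 2.83²/(4π × 1110 × 0.1490²) = 0.0259 m²/day.

0.0259 m²/day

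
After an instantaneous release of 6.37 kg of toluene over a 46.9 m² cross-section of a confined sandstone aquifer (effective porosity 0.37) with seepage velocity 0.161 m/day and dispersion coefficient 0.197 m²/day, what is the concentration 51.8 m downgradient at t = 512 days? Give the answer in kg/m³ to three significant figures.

For an instantaneous plane source, C(x,t) = M/(n_e·A·√(4πDt)) · exp(−(x−vt)²/(4Dt)), with n_e·A the pore (flow) area.
Plume center vt = 0.161 × 512 = 82.432 m, so the well at 51.8 m is 30.632 m upgradient of the peak.
√(4πDt) = 35.60 m, giving peak height M/(n_e·A·√(4πDt)) = 6.37/(0.37 × 46.9 × 35.60) = 0.01031 kg/m³.
(x−vt)²/(4Dt) = (-30.632)²/(4 × 0.197 × 512) = 2.326; exp(−2.326) = 0.09769.
C = 0.01031 × 0.09769 = 0.00101 kg/m³.

0.00101 kg/m³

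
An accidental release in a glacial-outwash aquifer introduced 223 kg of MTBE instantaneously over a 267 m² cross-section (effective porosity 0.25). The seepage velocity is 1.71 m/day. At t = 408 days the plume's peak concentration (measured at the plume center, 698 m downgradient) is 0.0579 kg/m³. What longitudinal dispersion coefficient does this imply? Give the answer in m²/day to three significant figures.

At the plume center C_max = M/(n_e·A·√(4πDt)), so D = M²/(4πt·(n_e·A·C_max)²).
n_e·A·C_max = 0.25 × 267 × 0.0579 = 3.865 kg/m.
D = 223²/(4π × 408 × 3.865²) = 0.649 m²/day.

0.649 m²/day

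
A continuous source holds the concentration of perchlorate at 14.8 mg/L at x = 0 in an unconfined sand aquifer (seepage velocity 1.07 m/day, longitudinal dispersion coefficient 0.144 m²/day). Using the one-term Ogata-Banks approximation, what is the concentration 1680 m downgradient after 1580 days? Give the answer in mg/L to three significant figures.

For a continuous step input, C/C₀ ≈ ½·erfc((x−vt)/(2√(Dt))).
vt = 1.07 × 1580 = 1690.6 m and 2√(Dt) = 2√(0.144 × 1580) = 30.17 m.
Argument (x−vt)/(2√(Dt)) = (1680 − 1690.6)/30.17 = -0.3513; ½·erfc(-0.3513) = 0.6903.
C = 14.8 × 0.6903 = 10.2 mg/L.

10.2 mg/L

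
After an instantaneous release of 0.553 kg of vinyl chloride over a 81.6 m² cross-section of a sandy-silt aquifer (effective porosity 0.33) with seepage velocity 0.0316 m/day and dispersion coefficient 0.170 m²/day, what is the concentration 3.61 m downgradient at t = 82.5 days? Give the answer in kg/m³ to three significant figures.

For an instantaneous plane source, C(x,t) = M/(n_e·A·√(4πDt)) · exp(−(x−vt)²/(4Dt)), with n_e·A the pore (flow) area.
Plume center vt = 0.0316 × 82.5 = 2.607 m, so the well at 3.61 m is 1.003 m downgradient of the peak.
√(4πDt) = 13.28 m, giving peak height M/(n_e·A·√(4πDt)) = 0.553/(0.33 × 81.6 × 13.28) = 0.001546 kg/m³.
(x−vt)²/(4Dt) = (1.003)²/(4 × 0.170 × 82.5) = 0.01793; exp(−0.01793) = 0.9822.
C = 0.001546 × 0.9822 = 0.00152 kg/m³.

0.00152 kg/m³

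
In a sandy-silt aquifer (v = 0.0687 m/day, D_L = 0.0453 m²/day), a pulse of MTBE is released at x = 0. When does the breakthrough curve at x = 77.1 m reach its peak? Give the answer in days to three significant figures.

1110 days

For the 1D instantaneous-source solution, setting ∂C/∂t = 0 at fixed x gives v²t² + 2Dt − x² = 0, so t = (√(D² + v²x²) − D)/v².
√(D² + v²x²) = √(0.0453² + 0.0687² × 77.1²) = 5.297; v² = 0.00471969.
t = (5.297 − 0.0453)/0.00471969 = 1110 days (vs. the pure-advection estimate x/v = 1120 d).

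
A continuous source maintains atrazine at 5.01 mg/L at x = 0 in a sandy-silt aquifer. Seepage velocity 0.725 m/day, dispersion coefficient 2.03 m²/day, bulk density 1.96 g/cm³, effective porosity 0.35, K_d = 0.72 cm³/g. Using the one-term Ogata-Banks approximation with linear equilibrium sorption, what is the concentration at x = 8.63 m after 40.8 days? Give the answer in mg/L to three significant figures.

Retardation factor R = 1 + ρ_b·K_d/n = 1 + 1.96 × 0.72/0.35 = 5.032.
Sorption retards both mechanisms: v_R = v/R = 0.1441 m/day, D_R = D/R = 0.4034 m²/day.
v_R·t = 0.1441 × 40.8 = 5.87928 m; 2√(D_R t) = 8.114 m; argument = (8.63 − 5.87928)/8.114 = 0.3390.
C = C₀ × ½·erfc(0.3390) = 5.01 × 0.3158 = 1.58 mg/L.

1.58 mg/L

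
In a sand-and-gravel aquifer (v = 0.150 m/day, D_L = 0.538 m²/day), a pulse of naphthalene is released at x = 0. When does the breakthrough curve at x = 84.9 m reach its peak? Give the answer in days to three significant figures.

For the 1D instantaneous-source solution, setting ∂C/∂t = 0 at fixed x gives v²t² + 2Dt − x² = 0, so t = (√(D² + v²x²) − D)/v².
√(D² + v²x²) = √(0.538² + 0.150² × 84.9²) = 12.75; v² = 0.0225.
t = (12.75 − 0.538)/0.0225 = 543 days (vs. the pure-advection estimate x/v = 566 d).

543 days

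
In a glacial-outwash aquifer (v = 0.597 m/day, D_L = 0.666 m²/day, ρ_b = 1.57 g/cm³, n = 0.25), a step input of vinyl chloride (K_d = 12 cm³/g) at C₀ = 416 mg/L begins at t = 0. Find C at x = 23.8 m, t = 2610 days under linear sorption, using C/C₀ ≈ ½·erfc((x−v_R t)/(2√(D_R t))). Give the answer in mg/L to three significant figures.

Retardation factor R = 1 + ρ_b·K_d/n = 1 + 1.57 × 12/0.25 = 76.36.
Sorption retards both mechanisms: v_R = v/R = 0.007818 m/day, D_R = D/R = 0.008722 m²/day.
v_R·t = 0.007818 × 2610 = 20.40498 m; 2√(D_R t) = 9.542 m; argument = (23.8 − 20.40498)/9.542 = 0.3558.
C = C₀ × ½·erfc(0.3558) = 416 × 0.3074 = 128 mg/L.

128 mg/L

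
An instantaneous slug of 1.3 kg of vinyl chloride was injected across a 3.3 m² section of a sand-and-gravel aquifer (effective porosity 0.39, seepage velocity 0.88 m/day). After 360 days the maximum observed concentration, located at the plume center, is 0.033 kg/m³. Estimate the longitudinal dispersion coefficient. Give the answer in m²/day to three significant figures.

At the plume center C_max = M/(n_e·A·√(4πDt)), so D = M²/(4πt·(n_e·A·C_max)²).
n_e·A·C_max = 0.39 × 3.3 × 0.033 = 0.04247 kg/m.
D = 1.3²/(4π × 360 × 0.04247²) = 0.207 m²/day.

0.207 m²/day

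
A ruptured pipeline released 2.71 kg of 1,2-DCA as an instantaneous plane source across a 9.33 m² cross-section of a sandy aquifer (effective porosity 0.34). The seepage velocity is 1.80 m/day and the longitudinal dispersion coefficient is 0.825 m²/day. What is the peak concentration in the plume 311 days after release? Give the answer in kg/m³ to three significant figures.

0.0150 kg/m³

The peak of an instantaneous 1D plume sits at x = vt; there the Gaussian factor is 1 and C_max = M/(n_e·A·√(4πDt)), where n_e·A is the pore area the mass is dissolved in.
√(4πDt) = √(4π × 0.825 × 311) = 56.78 m, so C_max = 2.71/(0.34 × 9.33 × 56.78) = 0.0150 kg/m³.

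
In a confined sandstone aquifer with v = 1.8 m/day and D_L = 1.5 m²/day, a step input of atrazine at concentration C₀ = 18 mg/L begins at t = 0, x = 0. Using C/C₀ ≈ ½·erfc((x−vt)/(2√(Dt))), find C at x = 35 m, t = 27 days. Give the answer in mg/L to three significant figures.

16.8 mg/L

For a continuous step input, C/C₀ ≈ ½·erfc((x−vt)/(2√(Dt))).
vt = 1.8 × 27 = 48.6 m and 2√(Dt) = 2√(1.5 × 27) = 12.73 m.
Argument (x−vt)/(2√(Dt)) = (35 − 48.6)/12.73 = -1.068; ½·erfc(-1.068) = 0.9345.
C = 18 × 0.9345 = 16.8 mg/L.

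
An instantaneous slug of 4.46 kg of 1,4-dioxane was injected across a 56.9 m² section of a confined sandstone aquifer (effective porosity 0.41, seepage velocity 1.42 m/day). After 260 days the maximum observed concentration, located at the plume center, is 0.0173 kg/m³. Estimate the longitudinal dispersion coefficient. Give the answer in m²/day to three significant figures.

At the plume center C_max = M/(n_e·A·√(4πDt)), so D = M²/(4πt·(n_e·A·C_max)²).
n_e·A·C_max = 0.41 × 56.9 × 0.0173 = 0.4036 kg/m.
D = 4.46²/(4π × 260 × 0.4036²) = 0.0374 m²/day.

0.0374 m²/day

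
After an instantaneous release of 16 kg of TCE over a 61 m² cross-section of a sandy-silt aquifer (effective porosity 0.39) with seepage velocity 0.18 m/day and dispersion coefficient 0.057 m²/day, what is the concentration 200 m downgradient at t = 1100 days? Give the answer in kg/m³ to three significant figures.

For an instantaneous plane source, C(x,t) = M/(n_e·A·√(4πDt)) · exp(−(x−vt)²/(4Dt)), with n_e·A the pore (flow) area.
Plume center vt = 0.18 × 1100 = 198 m, so the well at 200 m is 2 m downgradient of the peak.
√(4πDt) = 28.07 m, giving peak height M/(n_e·A·√(4πDt)) = 16/(0.39 × 61 × 28.07) = 0.02396 kg/m³.
(x−vt)²/(4Dt) = (2)²/(4 × 0.057 × 1100) = 0.01595; exp(−0.01595) = 0.9842.
C = 0.02396 × 0.9842 = 0.0236 kg/m³.

0.0236 kg/m³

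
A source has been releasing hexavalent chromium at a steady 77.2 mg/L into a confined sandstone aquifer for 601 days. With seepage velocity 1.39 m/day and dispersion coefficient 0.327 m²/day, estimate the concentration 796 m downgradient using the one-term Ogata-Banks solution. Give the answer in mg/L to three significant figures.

For a continuous step input, C/C₀ ≈ ½·erfc((x−vt)/(2√(Dt))).
vt = 1.39 × 601 = 835.39 m and 2√(Dt) = 2√(0.327 × 601) = 28.04 m.
Argument (x−vt)/(2√(Dt)) = (796 − 835.39)/28.04 = -1.405; ½·erfc(-1.405) = 0.9765.
C = 77.2 × 0.9765 = 75.4 mg/L.

75.4 mg/L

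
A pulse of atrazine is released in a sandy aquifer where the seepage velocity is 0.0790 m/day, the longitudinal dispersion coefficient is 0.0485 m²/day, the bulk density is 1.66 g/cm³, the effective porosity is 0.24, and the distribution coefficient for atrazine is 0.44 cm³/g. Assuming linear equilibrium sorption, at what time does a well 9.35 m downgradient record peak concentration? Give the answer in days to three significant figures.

448 days

Retardation factor R = 1 + ρ_b·K_d/n = 1 + 1.66 × 0.44/0.24 = 4.043.
Sorption retards both mechanisms: v_R = v/R = 0.01954 m/day, D_R = D/R = 0.01200 m²/day.
Peak time from v_R²t² + 2D_R t − x² = 0: t = (√(D_R² + v_R²x²) − D_R)/v_R².
√(D_R² + v_R²x²) = √(0.01200² + 0.01954² × 9.35²) = 0.1831; v_R² = 0.0003818.
t = (0.1831 − 0.01200)/0.0003818 = 448 days.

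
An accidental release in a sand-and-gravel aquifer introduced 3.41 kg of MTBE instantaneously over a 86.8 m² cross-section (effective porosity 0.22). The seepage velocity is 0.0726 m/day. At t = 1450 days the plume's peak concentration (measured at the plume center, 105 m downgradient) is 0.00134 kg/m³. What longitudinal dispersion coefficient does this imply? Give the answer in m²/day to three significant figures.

At the plume center C_max = M/(n_e·A·√(4πDt)), so D = M²/(4πt·(n_e·A·C_max)²).
n_e·A·C_max = 0.22 × 86.8 × 0.00134 = 0.02559 kg/m.
D = 3.41²/(4π × 1450 × 0.02559²) = 0.975 m²/day.

0.975 m²/day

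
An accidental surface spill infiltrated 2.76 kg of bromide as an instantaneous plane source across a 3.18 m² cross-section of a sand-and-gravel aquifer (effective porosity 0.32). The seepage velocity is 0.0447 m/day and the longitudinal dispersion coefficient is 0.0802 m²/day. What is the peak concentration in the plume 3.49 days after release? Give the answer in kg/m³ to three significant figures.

1.45 kg/m³

The peak of an instantaneous 1D plume sits at x = vt; there the Gaussian factor is 1 and C_max = M/(n_e·A·√(4πDt)), where n_e·A is the pore area the mass is dissolved in.
√(4πDt) = √(4π × 0.0802 × 3.49) = 1.875 m, so C_max = 2.76/(0.32 × 3.18 × 1.875) = 1.45 kg/m³.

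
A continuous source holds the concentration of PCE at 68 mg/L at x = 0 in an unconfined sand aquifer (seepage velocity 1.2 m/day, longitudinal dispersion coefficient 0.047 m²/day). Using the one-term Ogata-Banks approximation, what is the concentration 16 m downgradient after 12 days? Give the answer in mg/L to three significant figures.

For a continuous step input, C/C₀ ≈ ½·erfc((x−vt)/(2√(Dt))).
vt = 1.2 × 12 = 14.4 m and 2√(Dt) = 2√(0.047 × 12) = 1.502 m.
Argument (x−vt)/(2√(Dt)) = (16 − 14.4)/1.502 = 1.065; ½·erfc(1.065) = 0.06602.
C = 68 × 0.06602 = 4.49 mg/L.

4.49 mg/L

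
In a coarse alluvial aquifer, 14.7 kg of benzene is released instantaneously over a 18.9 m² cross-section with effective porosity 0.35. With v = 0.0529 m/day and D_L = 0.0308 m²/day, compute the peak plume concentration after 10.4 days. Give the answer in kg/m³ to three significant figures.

The peak of an instantaneous 1D plume sits at x = vt; there the Gaussian factor is 1 and C_max = M/(n_e·A·√(4πDt)), where n_e·A is the pore area the mass is dissolved in.
√(4πDt) = √(4π × 0.0308 × 10.4) = 2.006 m, so C_max = 14.7/(0.35 × 18.9 × 2.006) = 1.11 kg/m³.

1.11 kg/m³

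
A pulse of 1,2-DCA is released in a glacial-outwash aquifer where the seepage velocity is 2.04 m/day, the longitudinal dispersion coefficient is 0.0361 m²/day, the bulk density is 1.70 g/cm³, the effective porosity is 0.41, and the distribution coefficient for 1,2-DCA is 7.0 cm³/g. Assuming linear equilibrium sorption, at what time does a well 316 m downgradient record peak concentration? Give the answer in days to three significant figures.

Retardation factor R = 1 + ρ_b·K_d/n = 1 + 1.70 × 7.0/0.41 = 30.02.
Sorption retards both mechanisms: v_R = v/R = 0.06795 m/day, D_R = D/R = 0.001203 m²/day.
Peak time from v_R²t² + 2D_R t − x² = 0: t = (√(D_R² + v_R²x²) − D_R)/v_R².
√(D_R² + v_R²x²) = √(0.001203² + 0.06795² × 316²) = 21.47; v_R² = 0.004617.
t = (21.47 − 0.001203)/0.004617 = 4650 days.

4650 days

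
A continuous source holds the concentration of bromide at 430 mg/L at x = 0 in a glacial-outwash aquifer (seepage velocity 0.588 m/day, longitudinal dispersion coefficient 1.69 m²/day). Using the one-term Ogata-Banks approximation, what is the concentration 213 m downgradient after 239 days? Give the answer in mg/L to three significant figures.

For a continuous step input, C/C₀ ≈ ½·erfc((x−vt)/(2√(Dt))).
vt = 0.588 × 239 = 140.532 m and 2√(Dt) = 2√(1.69 × 239) = 40.20 m.
Argument (x−vt)/(2√(Dt)) = (213 − 140.532)/40.20 = 1.803; ½·erfc(1.803) = 0.005389.
C = 430 × 0.005389 = 2.32 mg/L.

2.32 mg/L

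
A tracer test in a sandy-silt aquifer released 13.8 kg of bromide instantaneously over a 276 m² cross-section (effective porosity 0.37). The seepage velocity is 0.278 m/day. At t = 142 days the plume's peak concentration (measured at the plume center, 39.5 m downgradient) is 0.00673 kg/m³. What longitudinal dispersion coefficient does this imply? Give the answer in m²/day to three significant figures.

At the plume center C_max = M/(n_e·A·√(4πDt)), so D = M²/(4πt·(n_e·A·C_max)²).
n_e·A·C_max = 0.37 × 276 × 0.00673 = 0.6873 kg/m.
D = 13.8²/(4π × 142 × 0.6873²) = 0.226 m²/day.

0.226 m²/day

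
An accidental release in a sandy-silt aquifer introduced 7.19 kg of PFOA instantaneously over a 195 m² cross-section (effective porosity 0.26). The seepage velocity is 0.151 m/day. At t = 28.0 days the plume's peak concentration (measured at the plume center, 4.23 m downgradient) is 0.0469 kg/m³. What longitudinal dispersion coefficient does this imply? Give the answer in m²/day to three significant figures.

0.0260 m²/day

At the plume center C_max = M/(n_e·A·√(4πDt)), so D = M²/(4πt·(n_e·A·C_max)²).
n_e·A·C_max = 0.26 × 195 × 0.0469 = 2.378 kg/m.
D = 7.19²/(4π × 28.0 × 2.378²) = 0.0260 m²/day.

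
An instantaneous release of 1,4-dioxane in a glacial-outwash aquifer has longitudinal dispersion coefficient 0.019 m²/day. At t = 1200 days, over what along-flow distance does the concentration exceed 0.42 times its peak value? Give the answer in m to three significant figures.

17.8 m

The plume is Gaussian with σ = √(2Dt) = √(2 × 0.019 × 1200) = 6.753 m.
C/C_peak = exp(−Δx²/(2σ²)) = 0.42 ⇒ Δx = σ·√(−2 ln 0.42) = 6.753 × 1.317 = 8.894 m.
Width = 2Δx = 17.8 m.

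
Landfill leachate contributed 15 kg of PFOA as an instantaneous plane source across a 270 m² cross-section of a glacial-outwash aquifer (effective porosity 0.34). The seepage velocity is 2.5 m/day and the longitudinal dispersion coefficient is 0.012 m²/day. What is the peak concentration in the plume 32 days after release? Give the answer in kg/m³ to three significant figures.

0.0744 kg/m³

The peak of an instantaneous 1D plume sits at x = vt; there the Gaussian factor is 1 and C_max = M/(n_e·A·√(4πDt)), where n_e·A is the pore area the mass is dissolved in.
√(4πDt) = √(4π × 0.012 × 32) = 2.197 m, so C_max = 15/(0.34 × 270 × 2.197) = 0.0744 kg/m³.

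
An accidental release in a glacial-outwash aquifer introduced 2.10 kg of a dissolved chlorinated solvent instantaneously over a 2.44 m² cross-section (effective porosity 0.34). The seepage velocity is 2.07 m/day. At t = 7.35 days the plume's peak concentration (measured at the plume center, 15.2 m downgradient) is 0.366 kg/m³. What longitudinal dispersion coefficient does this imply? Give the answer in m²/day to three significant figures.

At the plume center C_max = M/(n_e·A·√(4πDt)), so D = M²/(4πt·(n_e·A·C_max)²).
n_e·A·C_max = 0.34 × 2.44 × 0.366 = 0.3036 kg/m.
D = 2.10²/(4π × 7.35 × 0.3036²) = 0.518 m²/day.

0.518 m²/day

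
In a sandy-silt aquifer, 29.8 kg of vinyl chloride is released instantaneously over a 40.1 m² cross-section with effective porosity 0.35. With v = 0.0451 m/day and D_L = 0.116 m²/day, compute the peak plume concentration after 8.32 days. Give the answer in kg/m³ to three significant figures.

The peak of an instantaneous 1D plume sits at x = vt; there the Gaussian factor is 1 and C_max = M/(n_e·A·√(4πDt)), where n_e·A is the pore area the mass is dissolved in.
√(4πDt) = √(4π × 0.116 × 8.32) = 3.483 m, so C_max = 29.8/(0.35 × 40.1 × 3.483) = 0.610 kg/m³.

0.610 kg/m³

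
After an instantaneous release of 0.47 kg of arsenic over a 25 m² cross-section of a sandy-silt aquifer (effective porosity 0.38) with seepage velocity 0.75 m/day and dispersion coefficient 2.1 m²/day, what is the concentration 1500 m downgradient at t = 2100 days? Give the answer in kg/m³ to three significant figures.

0.000153 kg/m³

For an instantaneous plane source, C(x,t) = M/(n_e·A·√(4πDt)) · exp(−(x−vt)²/(4Dt)), with n_e·A the pore (flow) area.
Plume center vt = 0.75 × 2100 = 1575 m, so the well at 1500 m is 75 m upgradient of the peak.
√(4πDt) = 235.4 m, giving peak height M/(n_e·A·√(4πDt)) = 0.47/(0.38 × 25 × 235.4) = 0.0002102 kg/m³.
(x−vt)²/(4Dt) = (-75)²/(4 × 2.1 × 2100) = 0.3189; exp(−0.3189) = 0.7269.
C = 0.0002102 × 0.7269 = 0.000153 kg/m³.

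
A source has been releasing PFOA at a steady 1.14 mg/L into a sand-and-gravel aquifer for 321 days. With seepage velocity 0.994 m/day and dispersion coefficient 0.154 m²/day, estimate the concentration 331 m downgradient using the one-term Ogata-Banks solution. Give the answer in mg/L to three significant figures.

For a continuous step input, C/C₀ ≈ ½·erfc((x−vt)/(2√(Dt))).
vt = 0.994 × 321 = 319.074 m and 2√(Dt) = 2√(0.154 × 321) = 14.06 m.
Argument (x−vt)/(2√(Dt)) = (331 − 319.074)/14.06 = 0.8482; ½·erfc(0.8482) = 0.1152.
C = 1.14 × 0.1152 = 0.131 mg/L.

0.131 mg/L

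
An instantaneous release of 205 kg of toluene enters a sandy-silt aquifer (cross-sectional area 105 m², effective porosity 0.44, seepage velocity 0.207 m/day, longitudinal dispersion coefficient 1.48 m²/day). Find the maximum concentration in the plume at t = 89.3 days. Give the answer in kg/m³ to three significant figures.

The peak of an instantaneous 1D plume sits at x = vt; there the Gaussian factor is 1 and C_max = M/(n_e·A·√(4πDt)), where n_e·A is the pore area the mass is dissolved in.
√(4πDt) = √(4π × 1.48 × 89.3) = 40.75 m, so C_max = 205/(0.44 × 105 × 40.75) = 0.109 kg/m³.

0.109 kg/m³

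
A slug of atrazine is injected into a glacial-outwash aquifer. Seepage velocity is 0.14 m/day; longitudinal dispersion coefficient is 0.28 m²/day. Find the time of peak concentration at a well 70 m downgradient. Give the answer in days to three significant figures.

486 days

For the 1D instantaneous-source solution, setting ∂C/∂t = 0 at fixed x gives v²t² + 2Dt − x² = 0, so t = (√(D² + v²x²) − D)/v².
√(D² + v²x²) = √(0.28² + 0.14² × 70²) = 9.804; v² = 0.0196.
t = (9.804 − 0.28)/0.0196 = 486 days (vs. the pure-advection estimate x/v = 500 d).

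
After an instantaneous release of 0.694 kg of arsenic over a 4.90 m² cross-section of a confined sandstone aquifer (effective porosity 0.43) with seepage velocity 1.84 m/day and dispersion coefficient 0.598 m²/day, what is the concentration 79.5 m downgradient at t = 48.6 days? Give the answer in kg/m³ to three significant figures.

0.00739 kg/m³

For an instantaneous plane source, C(x,t) = M/(n_e·A·√(4πDt)) · exp(−(x−vt)²/(4Dt)), with n_e·A the pore (flow) area.
Plume center vt = 1.84 × 48.6 = 89.424 m, so the well at 79.5 m is 9.924 m upgradient of the peak.
√(4πDt) = 19.11 m, giving peak height M/(n_e·A·√(4πDt)) = 0.694/(0.43 × 4.90 × 19.11) = 0.01724 kg/m³.
(x−vt)²/(4Dt) = (-9.924)²/(4 × 0.598 × 48.6) = 0.8472; exp(−0.8472) = 0.4286.
C = 0.01724 × 0.4286 = 0.00739 kg/m³.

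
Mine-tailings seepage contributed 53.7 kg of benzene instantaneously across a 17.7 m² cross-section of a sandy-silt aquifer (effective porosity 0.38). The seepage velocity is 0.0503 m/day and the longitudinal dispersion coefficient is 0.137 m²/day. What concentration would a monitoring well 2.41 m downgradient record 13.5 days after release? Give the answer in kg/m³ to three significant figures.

1.10 kg/m³

For an instantaneous plane source, C(x,t) = M/(n_e·A·√(4πDt)) · exp(−(x−vt)²/(4Dt)), with n_e·A the pore (flow) area.
Plume center vt = 0.0503 × 13.5 = 0.67905 m, so the well at 2.41 m is 1.73095 m downgradient of the peak.
√(4πDt) = 4.821 m, giving peak height M/(n_e·A·√(4πDt)) = 53.7/(0.38 × 17.7 × 4.821) = 1.656 kg/m³.
(x−vt)²/(4Dt) = (1.73095)²/(4 × 0.137 × 13.5) = 0.4050; exp(−0.4050) = 0.6670.
C = 1.656 × 0.6670 = 1.10 kg/m³.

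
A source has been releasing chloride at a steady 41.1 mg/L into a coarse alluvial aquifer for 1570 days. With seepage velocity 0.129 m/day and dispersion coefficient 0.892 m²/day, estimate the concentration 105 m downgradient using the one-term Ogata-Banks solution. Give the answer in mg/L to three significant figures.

39.8 mg/L

For a continuous step input, C/C₀ ≈ ½·erfc((x−vt)/(2√(Dt))).
vt = 0.129 × 1570 = 202.53 m and 2√(Dt) = 2√(0.892 × 1570) = 74.84 m.
Argument (x−vt)/(2√(Dt)) = (105 − 202.53)/74.84 = -1.303; ½·erfc(-1.303) = 0.9673.
C = 41.1 × 0.9673 = 39.8 mg/L.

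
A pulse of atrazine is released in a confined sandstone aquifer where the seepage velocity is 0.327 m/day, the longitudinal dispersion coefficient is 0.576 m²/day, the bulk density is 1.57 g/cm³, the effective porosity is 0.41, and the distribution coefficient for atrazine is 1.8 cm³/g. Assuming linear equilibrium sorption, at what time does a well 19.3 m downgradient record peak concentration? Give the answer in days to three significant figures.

425 days

Retardation factor R = 1 + ρ_b·K_d/n = 1 + 1.57 × 1.8/0.41 = 7.893.
Sorption retards both mechanisms: v_R = v/R = 0.04143 m/day, D_R = D/R = 0.07298 m²/day.
Peak time from v_R²t² + 2D_R t − x² = 0: t = (√(D_R² + v_R²x²) − D_R)/v_R².
√(D_R² + v_R²x²) = √(0.07298² + 0.04143² × 19.3²) = 0.8029; v_R² = 0.001716.
t = (0.8029 − 0.07298)/0.001716 = 425 days.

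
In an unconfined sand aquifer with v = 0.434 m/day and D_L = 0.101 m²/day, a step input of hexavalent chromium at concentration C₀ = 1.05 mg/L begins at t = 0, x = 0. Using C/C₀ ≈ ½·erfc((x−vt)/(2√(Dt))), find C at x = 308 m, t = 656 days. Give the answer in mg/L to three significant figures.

For a continuous step input, C/C₀ ≈ ½·erfc((x−vt)/(2√(Dt))).
vt = 0.434 × 656 = 284.704 m and 2√(Dt) = 2√(0.101 × 656) = 16.28 m.
Argument (x−vt)/(2√(Dt)) = (308 − 284.704)/16.28 = 1.431; ½·erfc(1.431) = 0.02150.
C = 1.05 × 0.02150 = 0.0226 mg/L.

0.0226 mg/L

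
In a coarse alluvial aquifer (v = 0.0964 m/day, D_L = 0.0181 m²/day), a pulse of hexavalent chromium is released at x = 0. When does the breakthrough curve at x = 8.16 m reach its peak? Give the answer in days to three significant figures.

82.7 days

For the 1D instantaneous-source solution, setting ∂C/∂t = 0 at fixed x gives v²t² + 2Dt − x² = 0, so t = (√(D² + v²x²) − D)/v².
√(D² + v²x²) = √(0.0181² + 0.0964² × 8.16²) = 0.7868; v² = 0.00929296.
t = (0.7868 − 0.0181)/0.00929296 = 82.7 days (vs. the pure-advection estimate x/v = 84.6 d).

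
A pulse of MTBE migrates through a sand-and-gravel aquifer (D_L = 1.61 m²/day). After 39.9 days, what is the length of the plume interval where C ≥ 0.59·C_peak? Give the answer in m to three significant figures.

23.3 m

The plume is Gaussian with σ = √(2Dt) = √(2 × 1.61 × 39.9) = 11.33 m.
C/C_peak = exp(−Δx²/(2σ²)) = 0.59 ⇒ Δx = σ·√(−2 ln 0.59) = 11.33 × 1.027 = 11.64 m.
Width = 2Δx = 23.3 m.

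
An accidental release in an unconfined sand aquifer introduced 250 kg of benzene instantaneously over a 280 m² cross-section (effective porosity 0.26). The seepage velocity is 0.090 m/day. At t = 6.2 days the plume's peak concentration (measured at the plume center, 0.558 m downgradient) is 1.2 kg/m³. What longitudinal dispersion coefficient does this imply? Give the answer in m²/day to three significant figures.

At the plume center C_max = M/(n_e·A·√(4πDt)), so D = M²/(4πt·(n_e·A·C_max)²).
n_e·A·C_max = 0.26 × 280 × 1.2 = 87.36 kg/m.
D = 250²/(4π × 6.2 × 87.36²) = 0.105 m²/day.

0.105 m²/day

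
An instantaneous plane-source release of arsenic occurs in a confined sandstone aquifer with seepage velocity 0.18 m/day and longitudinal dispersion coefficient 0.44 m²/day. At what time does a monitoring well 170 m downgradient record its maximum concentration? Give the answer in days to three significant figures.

931 days

For the 1D instantaneous-source solution, setting ∂C/∂t = 0 at fixed x gives v²t² + 2Dt − x² = 0, so t = (√(D² + v²x²) − D)/v².
√(D² + v²x²) = √(0.44² + 0.18² × 170²) = 30.60; v² = 0.0324.
t = (30.60 − 0.44)/0.0324 = 931 days (vs. the pure-advection estimate x/v = 944 d).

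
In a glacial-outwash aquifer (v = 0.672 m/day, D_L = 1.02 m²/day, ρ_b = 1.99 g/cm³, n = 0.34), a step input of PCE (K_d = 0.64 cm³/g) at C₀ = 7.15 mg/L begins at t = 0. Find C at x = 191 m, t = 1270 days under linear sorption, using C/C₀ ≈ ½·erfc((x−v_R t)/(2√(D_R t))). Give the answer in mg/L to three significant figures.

Retardation factor R = 1 + ρ_b·K_d/n = 1 + 1.99 × 0.64/0.34 = 4.746.
Sorption retards both mechanisms: v_R = v/R = 0.1416 m/day, D_R = D/R = 0.2149 m²/day.
v_R·t = 0.1416 × 1270 = 179.832 m; 2√(D_R t) = 33.04 m; argument = (191 − 179.832)/33.04 = 0.3380.
C = C₀ × ½·erfc(0.3380) = 7.15 × 0.3163 = 2.26 mg/L.

2.26 mg/L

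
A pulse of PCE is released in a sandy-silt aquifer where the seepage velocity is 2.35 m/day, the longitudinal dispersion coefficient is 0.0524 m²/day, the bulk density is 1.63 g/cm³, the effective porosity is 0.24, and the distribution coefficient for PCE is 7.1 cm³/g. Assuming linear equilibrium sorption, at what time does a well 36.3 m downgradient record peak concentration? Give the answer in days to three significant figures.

Retardation factor R = 1 + ρ_b·K_d/n = 1 + 1.63 × 7.1/0.24 = 49.22.
Sorption retards both mechanisms: v_R = v/R = 0.04774 m/day, D_R = D/R = 0.001065 m²/day.
Peak time from v_R²t² + 2D_R t − x² = 0: t = (√(D_R² + v_R²x²) − D_R)/v_R².
√(D_R² + v_R²x²) = √(0.001065² + 0.04774² × 36.3²) = 1.733; v_R² = 0.002279.
t = (1.733 − 0.001065)/0.002279 = 760 days.

760 days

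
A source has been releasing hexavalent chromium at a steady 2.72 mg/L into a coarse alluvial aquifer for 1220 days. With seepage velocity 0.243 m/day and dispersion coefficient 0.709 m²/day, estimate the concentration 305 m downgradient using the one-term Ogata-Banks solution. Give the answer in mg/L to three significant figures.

1.14 mg/L

For a continuous step input, C/C₀ ≈ ½·erfc((x−vt)/(2√(Dt))).
vt = 0.243 × 1220 = 296.46 m and 2√(Dt) = 2√(0.709 × 1220) = 58.82 m.
Argument (x−vt)/(2√(Dt)) = (305 − 296.46)/58.82 = 0.1452; ½·erfc(0.1452) = 0.4187.
C = 2.72 × 0.4187 = 1.14 mg/L.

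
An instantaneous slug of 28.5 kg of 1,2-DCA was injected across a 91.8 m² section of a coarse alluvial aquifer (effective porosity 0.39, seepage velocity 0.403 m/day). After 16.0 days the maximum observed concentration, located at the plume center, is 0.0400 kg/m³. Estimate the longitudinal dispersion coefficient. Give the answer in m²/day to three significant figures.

At the plume center C_max = M/(n_e·A·√(4πDt)), so D = M²/(4πt·(n_e·A·C_max)²).
n_e·A·C_max = 0.39 × 91.8 × 0.0400 = 1.432 kg/m.
D = 28.5²/(4π × 16.0 × 1.432²) = 1.97 m²/day.

1.97 m²/day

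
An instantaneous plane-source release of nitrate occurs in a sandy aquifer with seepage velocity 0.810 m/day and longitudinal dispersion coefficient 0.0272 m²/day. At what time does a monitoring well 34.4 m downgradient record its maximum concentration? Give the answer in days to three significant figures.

42.4 days

For the 1D instantaneous-source solution, setting ∂C/∂t = 0 at fixed x gives v²t² + 2Dt − x² = 0, so t = (√(D² + v²x²) − D)/v².
√(D² + v²x²) = √(0.0272² + 0.810² × 34.4²) = 27.86; v² = 0.6561.
t = (27.86 − 0.0272)/0.6561 = 42.4 days (vs. the pure-advection estimate x/v = 42.5 d).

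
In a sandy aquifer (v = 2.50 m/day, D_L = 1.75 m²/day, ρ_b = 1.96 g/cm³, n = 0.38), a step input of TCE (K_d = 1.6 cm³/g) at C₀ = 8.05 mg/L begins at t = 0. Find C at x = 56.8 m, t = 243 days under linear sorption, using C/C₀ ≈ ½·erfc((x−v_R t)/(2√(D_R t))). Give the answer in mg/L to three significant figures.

6.62 mg/L

Retardation factor R = 1 + ρ_b·K_d/n = 1 + 1.96 × 1.6/0.38 = 9.253.
Sorption retards both mechanisms: v_R = v/R = 0.2702 m/day, D_R = D/R = 0.1891 m²/day.
v_R·t = 0.2702 × 243 = 65.6586 m; 2√(D_R t) = 13.56 m; argument = (56.8 − 65.6586)/13.56 = -0.6533.
C = C₀ × ½·erfc(-0.6533) = 8.05 × 0.8222 = 6.62 mg/L.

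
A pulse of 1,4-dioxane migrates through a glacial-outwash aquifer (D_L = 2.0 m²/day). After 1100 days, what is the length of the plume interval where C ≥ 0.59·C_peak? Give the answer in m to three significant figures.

The plume is Gaussian with σ = √(2Dt) = √(2 × 2.0 × 1100) = 66.33 m.
C/C_peak = exp(−Δx²/(2σ²)) = 0.59 ⇒ Δx = σ·√(−2 ln 0.59) = 66.33 × 1.027 = 68.12 m.
Width = 2Δx = 136 m.

136 m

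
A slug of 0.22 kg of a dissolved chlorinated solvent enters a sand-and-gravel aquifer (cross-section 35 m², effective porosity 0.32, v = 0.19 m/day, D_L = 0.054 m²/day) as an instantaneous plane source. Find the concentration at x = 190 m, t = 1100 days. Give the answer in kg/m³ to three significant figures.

For an instantaneous plane source, C(x,t) = M/(n_e·A·√(4πDt)) · exp(−(x−vt)²/(4Dt)), with n_e·A the pore (flow) area.
Plume center vt = 0.19 × 1100 = 209 m, so the well at 190 m is 19 m upgradient of the peak.
√(4πDt) = 27.32 m, giving peak height M/(n_e·A·√(4πDt)) = 0.22/(0.32 × 35 × 27.32) = 0.0007190 kg/m³.
(x−vt)²/(4Dt) = (-19)²/(4 × 0.054 × 1100) = 1.519; exp(−1.519) = 0.2189.
C = 0.0007190 × 0.2189 = 0.000157 kg/m³.

0.000157 kg/m³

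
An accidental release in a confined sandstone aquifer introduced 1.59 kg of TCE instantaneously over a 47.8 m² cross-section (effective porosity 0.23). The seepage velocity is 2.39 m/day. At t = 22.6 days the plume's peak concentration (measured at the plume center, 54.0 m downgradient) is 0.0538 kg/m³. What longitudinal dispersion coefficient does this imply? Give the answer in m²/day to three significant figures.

At the plume center C_max = M/(n_e·A·√(4πDt)), so D = M²/(4πt·(n_e·A·C_max)²).
n_e·A·C_max = 0.23 × 47.8 × 0.0538 = 0.5915 kg/m.
D = 1.59²/(4π × 22.6 × 0.5915²) = 0.0254 m²/day.

0.0254 m²/day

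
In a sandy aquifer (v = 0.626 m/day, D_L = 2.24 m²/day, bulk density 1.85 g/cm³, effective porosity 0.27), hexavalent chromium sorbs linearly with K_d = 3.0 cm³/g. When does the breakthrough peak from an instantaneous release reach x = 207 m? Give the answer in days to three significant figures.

Retardation factor R = 1 + ρ_b·K_d/n = 1 + 1.85 × 3.0/0.27 = 21.56.
Sorption retards both mechanisms: v_R = v/R = 0.02904 m/day, D_R = D/R = 0.1039 m²/day.
Peak time from v_R²t² + 2D_R t − x² = 0: t = (√(D_R² + v_R²x²) − D_R)/v_R².
√(D_R² + v_R²x²) = √(0.1039² + 0.02904² × 207²) = 6.012; v_R² = 0.0008433.
t = (6.012 − 0.1039)/0.0008433 = 7010 days.

7010 days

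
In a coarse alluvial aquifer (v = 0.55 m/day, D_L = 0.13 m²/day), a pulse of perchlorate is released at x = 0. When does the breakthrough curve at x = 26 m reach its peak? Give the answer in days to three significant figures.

For the 1D instantaneous-source solution, setting ∂C/∂t = 0 at fixed x gives v²t² + 2Dt − x² = 0, so t = (√(D² + v²x²) − D)/v².
√(D² + v²x²) = √(0.13² + 0.55² × 26²) = 14.30; v² = 0.3025.
t = (14.30 − 0.13)/0.3025 = 46.8 days (vs. the pure-advection estimate x/v = 47.3 d).

46.8 days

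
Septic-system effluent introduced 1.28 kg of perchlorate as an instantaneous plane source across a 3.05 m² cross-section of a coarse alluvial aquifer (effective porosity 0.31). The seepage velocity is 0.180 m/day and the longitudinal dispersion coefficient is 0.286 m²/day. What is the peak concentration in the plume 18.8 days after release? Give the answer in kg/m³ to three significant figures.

The peak of an instantaneous 1D plume sits at x = vt; there the Gaussian factor is 1 and C_max = M/(n_e·A·√(4πDt)), where n_e·A is the pore area the mass is dissolved in.
√(4πDt) = √(4π × 0.286 × 18.8) = 8.220 m, so C_max = 1.28/(0.31 × 3.05 × 8.220) = 0.165 kg/m³.

0.165 kg/m³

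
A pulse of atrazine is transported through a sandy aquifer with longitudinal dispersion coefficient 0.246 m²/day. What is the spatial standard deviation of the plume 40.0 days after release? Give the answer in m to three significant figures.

4.44 m

Dispersive spreading gives a Gaussian with σ² = 2Dt; advection only shifts the center.
σ = √(2 × 0.246 × 40.0) = 4.44 m.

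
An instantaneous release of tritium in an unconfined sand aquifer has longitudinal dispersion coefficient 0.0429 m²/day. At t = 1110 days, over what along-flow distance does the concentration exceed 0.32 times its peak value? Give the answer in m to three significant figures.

29.5 m

The plume is Gaussian with σ = √(2Dt) = √(2 × 0.0429 × 1110) = 9.759 m.
C/C_peak = exp(−Δx²/(2σ²)) = 0.32 ⇒ Δx = σ·√(−2 ln 0.32) = 9.759 × 1.510 = 14.74 m.
Width = 2Δx = 29.5 m.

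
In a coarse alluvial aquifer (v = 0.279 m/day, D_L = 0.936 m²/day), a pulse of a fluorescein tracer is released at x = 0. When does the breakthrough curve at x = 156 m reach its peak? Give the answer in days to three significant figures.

547 days

For the 1D instantaneous-source solution, setting ∂C/∂t = 0 at fixed x gives v²t² + 2Dt − x² = 0, so t = (√(D² + v²x²) − D)/v².
√(D² + v²x²) = √(0.936² + 0.279² × 156²) = 43.53; v² = 0.077841.
t = (43.53 − 0.936)/0.077841 = 547 days (vs. the pure-advection estimate x/v = 559 d).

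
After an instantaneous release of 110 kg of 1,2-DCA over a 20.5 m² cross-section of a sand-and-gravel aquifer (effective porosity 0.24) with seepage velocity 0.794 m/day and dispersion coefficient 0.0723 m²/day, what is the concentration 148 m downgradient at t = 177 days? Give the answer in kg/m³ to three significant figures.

0.594 kg/m³

For an instantaneous plane source, C(x,t) = M/(n_e·A·√(4πDt)) · exp(−(x−vt)²/(4Dt)), with n_e·A the pore (flow) area.
Plume center vt = 0.794 × 177 = 140.538 m, so the well at 148 m is 7.462 m downgradient of the peak.
√(4πDt) = 12.68 m, giving peak height M/(n_e·A·√(4πDt)) = 110/(0.24 × 20.5 × 12.68) = 1.763 kg/m³.
(x−vt)²/(4Dt) = (7.462)²/(4 × 0.0723 × 177) = 1.088; exp(−1.088) = 0.3369.
C = 1.763 × 0.3369 = 0.594 kg/m³.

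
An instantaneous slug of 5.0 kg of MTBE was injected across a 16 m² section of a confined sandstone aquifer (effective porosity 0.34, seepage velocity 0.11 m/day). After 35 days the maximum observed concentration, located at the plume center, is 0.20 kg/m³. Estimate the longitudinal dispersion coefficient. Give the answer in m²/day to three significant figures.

0.0480 m²/day

At the plume center C_max = M/(n_e·A·√(4πDt)), so D = M²/(4πt·(n_e·A·C_max)²).
n_e·A·C_max = 0.34 × 16 × 0.20 = 1.088 kg/m.
D = 5.0²/(4π × 35 × 1.088²) = 0.0480 m²/day.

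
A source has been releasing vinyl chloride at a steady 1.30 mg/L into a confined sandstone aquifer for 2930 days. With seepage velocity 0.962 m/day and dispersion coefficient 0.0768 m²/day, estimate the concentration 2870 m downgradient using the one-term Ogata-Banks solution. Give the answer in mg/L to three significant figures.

For a continuous step input, C/C₀ ≈ ½·erfc((x−vt)/(2√(Dt))).
vt = 0.962 × 2930 = 2818.66 m and 2√(Dt) = 2√(0.0768 × 2930) = 30.00 m.
Argument (x−vt)/(2√(Dt)) = (2870 − 2818.66)/30.00 = 1.711; ½·erfc(1.711) = 0.007766.
C = 1.30 × 0.007766 = 0.0101 mg/L.

0.0101 mg/L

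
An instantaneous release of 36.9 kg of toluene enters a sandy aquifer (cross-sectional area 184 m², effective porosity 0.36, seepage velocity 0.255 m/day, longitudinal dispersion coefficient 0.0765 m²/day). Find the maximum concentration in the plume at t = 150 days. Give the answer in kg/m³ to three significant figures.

0.0464 kg/m³

The peak of an instantaneous 1D plume sits at x = vt; there the Gaussian factor is 1 and C_max = M/(n_e·A·√(4πDt)), where n_e·A is the pore area the mass is dissolved in.
√(4πDt) = √(4π × 0.0765 × 150) = 12.01 m, so C_max = 36.9/(0.36 × 184 × 12.01) = 0.0464 kg/m³.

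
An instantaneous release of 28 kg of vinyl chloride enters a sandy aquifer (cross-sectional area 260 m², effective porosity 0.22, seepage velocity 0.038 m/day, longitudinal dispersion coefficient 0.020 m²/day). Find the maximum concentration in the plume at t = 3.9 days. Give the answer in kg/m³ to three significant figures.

The peak of an instantaneous 1D plume sits at x = vt; there the Gaussian factor is 1 and C_max = M/(n_e·A·√(4πDt)), where n_e·A is the pore area the mass is dissolved in.
√(4πDt) = √(4π × 0.020 × 3.9) = 0.9900 m, so C_max = 28/(0.22 × 260 × 0.9900) = 0.494 kg/m³.

0.494 kg/m³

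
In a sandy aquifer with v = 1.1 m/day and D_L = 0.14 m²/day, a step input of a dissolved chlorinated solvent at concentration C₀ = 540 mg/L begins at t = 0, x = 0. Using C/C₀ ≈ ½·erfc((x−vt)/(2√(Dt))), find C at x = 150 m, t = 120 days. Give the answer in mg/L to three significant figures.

For a continuous step input, C/C₀ ≈ ½·erfc((x−vt)/(2√(Dt))).
vt = 1.1 × 120 = 132 m and 2√(Dt) = 2√(0.14 × 120) = 8.198 m.
Argument (x−vt)/(2√(Dt)) = (150 − 132)/8.198 = 2.196; ½·erfc(2.196) = 0.0009494.
C = 540 × 0.0009494 = 0.513 mg/L.

0.513 mg/L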